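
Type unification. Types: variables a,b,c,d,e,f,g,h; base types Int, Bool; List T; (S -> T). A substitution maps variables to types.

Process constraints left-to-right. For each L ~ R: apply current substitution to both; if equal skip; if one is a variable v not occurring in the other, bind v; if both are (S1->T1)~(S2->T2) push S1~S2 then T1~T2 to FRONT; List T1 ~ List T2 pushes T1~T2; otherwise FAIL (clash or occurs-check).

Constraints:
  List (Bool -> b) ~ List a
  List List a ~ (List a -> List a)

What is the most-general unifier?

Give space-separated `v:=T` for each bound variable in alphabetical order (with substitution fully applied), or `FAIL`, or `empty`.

step 1: unify List (Bool -> b) ~ List a  [subst: {-} | 1 pending]
  -> decompose List: push (Bool -> b)~a
step 2: unify (Bool -> b) ~ a  [subst: {-} | 1 pending]
  bind a := (Bool -> b)
step 3: unify List List (Bool -> b) ~ (List (Bool -> b) -> List (Bool -> b))  [subst: {a:=(Bool -> b)} | 0 pending]
  clash: List List (Bool -> b) vs (List (Bool -> b) -> List (Bool -> b))

Answer: FAIL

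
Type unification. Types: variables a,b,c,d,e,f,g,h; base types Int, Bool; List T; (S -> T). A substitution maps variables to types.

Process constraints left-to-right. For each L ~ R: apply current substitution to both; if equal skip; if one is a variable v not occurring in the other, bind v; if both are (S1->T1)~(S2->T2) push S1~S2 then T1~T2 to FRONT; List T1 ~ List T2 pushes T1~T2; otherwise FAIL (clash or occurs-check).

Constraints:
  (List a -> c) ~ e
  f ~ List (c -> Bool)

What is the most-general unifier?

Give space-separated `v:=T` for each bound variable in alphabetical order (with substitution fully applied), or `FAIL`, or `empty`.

step 1: unify (List a -> c) ~ e  [subst: {-} | 1 pending]
  bind e := (List a -> c)
step 2: unify f ~ List (c -> Bool)  [subst: {e:=(List a -> c)} | 0 pending]
  bind f := List (c -> Bool)

Answer: e:=(List a -> c) f:=List (c -> Bool)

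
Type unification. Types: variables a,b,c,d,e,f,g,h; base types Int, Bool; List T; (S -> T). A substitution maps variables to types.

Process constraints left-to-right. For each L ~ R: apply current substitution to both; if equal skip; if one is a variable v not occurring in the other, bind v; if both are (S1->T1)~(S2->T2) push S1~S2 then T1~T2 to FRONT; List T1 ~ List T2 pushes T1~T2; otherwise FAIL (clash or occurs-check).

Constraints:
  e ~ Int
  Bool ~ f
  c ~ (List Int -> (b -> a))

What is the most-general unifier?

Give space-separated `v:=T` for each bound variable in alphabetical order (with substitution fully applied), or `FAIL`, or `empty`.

Answer: c:=(List Int -> (b -> a)) e:=Int f:=Bool

Derivation:
step 1: unify e ~ Int  [subst: {-} | 2 pending]
  bind e := Int
step 2: unify Bool ~ f  [subst: {e:=Int} | 1 pending]
  bind f := Bool
step 3: unify c ~ (List Int -> (b -> a))  [subst: {e:=Int, f:=Bool} | 0 pending]
  bind c := (List Int -> (b -> a))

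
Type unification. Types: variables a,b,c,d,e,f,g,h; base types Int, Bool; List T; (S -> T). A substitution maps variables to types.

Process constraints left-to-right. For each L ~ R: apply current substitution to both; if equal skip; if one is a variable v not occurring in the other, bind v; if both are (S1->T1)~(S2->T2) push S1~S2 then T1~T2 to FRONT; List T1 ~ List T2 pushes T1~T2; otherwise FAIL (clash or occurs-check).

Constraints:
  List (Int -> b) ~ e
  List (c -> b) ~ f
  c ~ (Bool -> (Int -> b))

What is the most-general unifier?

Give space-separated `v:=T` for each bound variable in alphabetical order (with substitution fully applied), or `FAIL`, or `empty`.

Answer: c:=(Bool -> (Int -> b)) e:=List (Int -> b) f:=List ((Bool -> (Int -> b)) -> b)

Derivation:
step 1: unify List (Int -> b) ~ e  [subst: {-} | 2 pending]
  bind e := List (Int -> b)
step 2: unify List (c -> b) ~ f  [subst: {e:=List (Int -> b)} | 1 pending]
  bind f := List (c -> b)
step 3: unify c ~ (Bool -> (Int -> b))  [subst: {e:=List (Int -> b), f:=List (c -> b)} | 0 pending]
  bind c := (Bool -> (Int -> b))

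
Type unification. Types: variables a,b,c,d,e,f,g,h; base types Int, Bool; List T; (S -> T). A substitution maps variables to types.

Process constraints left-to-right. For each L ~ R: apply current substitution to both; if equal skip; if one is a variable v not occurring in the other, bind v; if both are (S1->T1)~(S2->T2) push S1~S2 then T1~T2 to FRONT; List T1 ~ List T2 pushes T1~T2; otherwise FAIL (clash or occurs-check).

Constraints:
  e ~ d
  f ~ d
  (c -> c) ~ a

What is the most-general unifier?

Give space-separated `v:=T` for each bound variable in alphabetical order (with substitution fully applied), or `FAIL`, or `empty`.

Answer: a:=(c -> c) e:=d f:=d

Derivation:
step 1: unify e ~ d  [subst: {-} | 2 pending]
  bind e := d
step 2: unify f ~ d  [subst: {e:=d} | 1 pending]
  bind f := d
step 3: unify (c -> c) ~ a  [subst: {e:=d, f:=d} | 0 pending]
  bind a := (c -> c)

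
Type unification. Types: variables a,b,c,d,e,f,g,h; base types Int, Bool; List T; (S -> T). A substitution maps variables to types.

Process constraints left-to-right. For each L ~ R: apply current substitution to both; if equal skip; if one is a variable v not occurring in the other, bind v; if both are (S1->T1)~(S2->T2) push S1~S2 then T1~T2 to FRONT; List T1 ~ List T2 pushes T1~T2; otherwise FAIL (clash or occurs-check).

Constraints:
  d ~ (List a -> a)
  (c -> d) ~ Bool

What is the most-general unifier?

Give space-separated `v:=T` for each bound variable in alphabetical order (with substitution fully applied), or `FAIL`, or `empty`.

Answer: FAIL

Derivation:
step 1: unify d ~ (List a -> a)  [subst: {-} | 1 pending]
  bind d := (List a -> a)
step 2: unify (c -> (List a -> a)) ~ Bool  [subst: {d:=(List a -> a)} | 0 pending]
  clash: (c -> (List a -> a)) vs Bool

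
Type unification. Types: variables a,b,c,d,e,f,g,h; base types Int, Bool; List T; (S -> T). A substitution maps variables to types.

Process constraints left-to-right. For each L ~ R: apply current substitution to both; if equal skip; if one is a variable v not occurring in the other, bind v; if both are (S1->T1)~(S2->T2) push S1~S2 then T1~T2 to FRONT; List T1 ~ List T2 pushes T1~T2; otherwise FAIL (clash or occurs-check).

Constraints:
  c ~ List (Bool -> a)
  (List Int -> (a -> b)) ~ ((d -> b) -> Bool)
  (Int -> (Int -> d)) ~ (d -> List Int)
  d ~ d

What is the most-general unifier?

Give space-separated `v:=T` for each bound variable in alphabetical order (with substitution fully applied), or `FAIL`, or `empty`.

Answer: FAIL

Derivation:
step 1: unify c ~ List (Bool -> a)  [subst: {-} | 3 pending]
  bind c := List (Bool -> a)
step 2: unify (List Int -> (a -> b)) ~ ((d -> b) -> Bool)  [subst: {c:=List (Bool -> a)} | 2 pending]
  -> decompose arrow: push List Int~(d -> b), (a -> b)~Bool
step 3: unify List Int ~ (d -> b)  [subst: {c:=List (Bool -> a)} | 3 pending]
  clash: List Int vs (d -> b)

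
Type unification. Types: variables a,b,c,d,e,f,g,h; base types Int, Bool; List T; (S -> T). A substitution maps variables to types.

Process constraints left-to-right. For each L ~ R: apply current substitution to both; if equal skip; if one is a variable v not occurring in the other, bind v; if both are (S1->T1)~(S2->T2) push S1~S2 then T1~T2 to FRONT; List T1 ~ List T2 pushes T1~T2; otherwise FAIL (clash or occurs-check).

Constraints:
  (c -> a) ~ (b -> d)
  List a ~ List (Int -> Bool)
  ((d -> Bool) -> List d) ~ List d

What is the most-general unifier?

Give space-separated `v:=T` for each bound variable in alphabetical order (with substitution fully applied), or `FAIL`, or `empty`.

Answer: FAIL

Derivation:
step 1: unify (c -> a) ~ (b -> d)  [subst: {-} | 2 pending]
  -> decompose arrow: push c~b, a~d
step 2: unify c ~ b  [subst: {-} | 3 pending]
  bind c := b
step 3: unify a ~ d  [subst: {c:=b} | 2 pending]
  bind a := d
step 4: unify List d ~ List (Int -> Bool)  [subst: {c:=b, a:=d} | 1 pending]
  -> decompose List: push d~(Int -> Bool)
step 5: unify d ~ (Int -> Bool)  [subst: {c:=b, a:=d} | 1 pending]
  bind d := (Int -> Bool)
step 6: unify (((Int -> Bool) -> Bool) -> List (Int -> Bool)) ~ List (Int -> Bool)  [subst: {c:=b, a:=d, d:=(Int -> Bool)} | 0 pending]
  clash: (((Int -> Bool) -> Bool) -> List (Int -> Bool)) vs List (Int -> Bool)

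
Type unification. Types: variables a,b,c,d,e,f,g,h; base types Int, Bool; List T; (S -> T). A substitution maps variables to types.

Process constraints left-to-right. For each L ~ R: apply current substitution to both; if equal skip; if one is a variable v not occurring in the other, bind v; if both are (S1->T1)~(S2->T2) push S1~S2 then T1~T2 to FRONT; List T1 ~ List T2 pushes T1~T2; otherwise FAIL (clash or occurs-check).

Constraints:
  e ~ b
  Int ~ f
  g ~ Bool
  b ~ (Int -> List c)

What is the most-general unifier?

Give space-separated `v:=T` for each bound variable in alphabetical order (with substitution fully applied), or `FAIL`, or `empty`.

step 1: unify e ~ b  [subst: {-} | 3 pending]
  bind e := b
step 2: unify Int ~ f  [subst: {e:=b} | 2 pending]
  bind f := Int
step 3: unify g ~ Bool  [subst: {e:=b, f:=Int} | 1 pending]
  bind g := Bool
step 4: unify b ~ (Int -> List c)  [subst: {e:=b, f:=Int, g:=Bool} | 0 pending]
  bind b := (Int -> List c)

Answer: b:=(Int -> List c) e:=(Int -> List c) f:=Int g:=Bool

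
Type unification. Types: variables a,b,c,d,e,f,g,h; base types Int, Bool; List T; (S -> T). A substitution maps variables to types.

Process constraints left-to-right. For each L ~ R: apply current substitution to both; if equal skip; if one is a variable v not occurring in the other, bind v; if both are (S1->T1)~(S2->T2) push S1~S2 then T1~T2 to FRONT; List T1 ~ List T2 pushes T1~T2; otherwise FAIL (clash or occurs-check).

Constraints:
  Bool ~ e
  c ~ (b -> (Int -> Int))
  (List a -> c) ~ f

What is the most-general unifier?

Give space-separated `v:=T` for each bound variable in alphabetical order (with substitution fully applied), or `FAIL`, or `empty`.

Answer: c:=(b -> (Int -> Int)) e:=Bool f:=(List a -> (b -> (Int -> Int)))

Derivation:
step 1: unify Bool ~ e  [subst: {-} | 2 pending]
  bind e := Bool
step 2: unify c ~ (b -> (Int -> Int))  [subst: {e:=Bool} | 1 pending]
  bind c := (b -> (Int -> Int))
step 3: unify (List a -> (b -> (Int -> Int))) ~ f  [subst: {e:=Bool, c:=(b -> (Int -> Int))} | 0 pending]
  bind f := (List a -> (b -> (Int -> Int)))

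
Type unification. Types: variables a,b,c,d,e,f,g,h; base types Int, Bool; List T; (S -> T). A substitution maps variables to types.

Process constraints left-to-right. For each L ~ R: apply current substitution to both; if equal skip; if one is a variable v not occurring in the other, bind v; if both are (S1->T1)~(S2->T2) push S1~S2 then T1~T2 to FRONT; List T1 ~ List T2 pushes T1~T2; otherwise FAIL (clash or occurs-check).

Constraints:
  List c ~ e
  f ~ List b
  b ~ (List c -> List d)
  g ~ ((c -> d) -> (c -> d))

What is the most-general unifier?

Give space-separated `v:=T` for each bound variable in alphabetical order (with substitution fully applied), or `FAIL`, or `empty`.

Answer: b:=(List c -> List d) e:=List c f:=List (List c -> List d) g:=((c -> d) -> (c -> d))

Derivation:
step 1: unify List c ~ e  [subst: {-} | 3 pending]
  bind e := List c
step 2: unify f ~ List b  [subst: {e:=List c} | 2 pending]
  bind f := List b
step 3: unify b ~ (List c -> List d)  [subst: {e:=List c, f:=List b} | 1 pending]
  bind b := (List c -> List d)
step 4: unify g ~ ((c -> d) -> (c -> d))  [subst: {e:=List c, f:=List b, b:=(List c -> List d)} | 0 pending]
  bind g := ((c -> d) -> (c -> d))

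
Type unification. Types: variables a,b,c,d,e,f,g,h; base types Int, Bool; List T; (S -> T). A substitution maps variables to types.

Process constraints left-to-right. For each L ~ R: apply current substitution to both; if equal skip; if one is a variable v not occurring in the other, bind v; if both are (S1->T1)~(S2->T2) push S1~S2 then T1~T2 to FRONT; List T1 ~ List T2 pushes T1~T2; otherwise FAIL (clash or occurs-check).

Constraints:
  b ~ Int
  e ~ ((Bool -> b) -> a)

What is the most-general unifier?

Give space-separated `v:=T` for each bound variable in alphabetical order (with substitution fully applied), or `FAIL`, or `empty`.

step 1: unify b ~ Int  [subst: {-} | 1 pending]
  bind b := Int
step 2: unify e ~ ((Bool -> Int) -> a)  [subst: {b:=Int} | 0 pending]
  bind e := ((Bool -> Int) -> a)

Answer: b:=Int e:=((Bool -> Int) -> a)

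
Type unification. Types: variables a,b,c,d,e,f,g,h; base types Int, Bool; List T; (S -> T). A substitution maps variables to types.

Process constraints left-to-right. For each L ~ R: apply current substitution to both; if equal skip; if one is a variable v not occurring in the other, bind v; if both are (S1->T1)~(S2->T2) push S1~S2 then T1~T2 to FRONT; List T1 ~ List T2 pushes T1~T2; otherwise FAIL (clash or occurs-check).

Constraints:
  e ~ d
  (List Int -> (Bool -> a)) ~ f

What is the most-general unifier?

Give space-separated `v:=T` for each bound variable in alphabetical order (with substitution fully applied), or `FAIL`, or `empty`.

step 1: unify e ~ d  [subst: {-} | 1 pending]
  bind e := d
step 2: unify (List Int -> (Bool -> a)) ~ f  [subst: {e:=d} | 0 pending]
  bind f := (List Int -> (Bool -> a))

Answer: e:=d f:=(List Int -> (Bool -> a))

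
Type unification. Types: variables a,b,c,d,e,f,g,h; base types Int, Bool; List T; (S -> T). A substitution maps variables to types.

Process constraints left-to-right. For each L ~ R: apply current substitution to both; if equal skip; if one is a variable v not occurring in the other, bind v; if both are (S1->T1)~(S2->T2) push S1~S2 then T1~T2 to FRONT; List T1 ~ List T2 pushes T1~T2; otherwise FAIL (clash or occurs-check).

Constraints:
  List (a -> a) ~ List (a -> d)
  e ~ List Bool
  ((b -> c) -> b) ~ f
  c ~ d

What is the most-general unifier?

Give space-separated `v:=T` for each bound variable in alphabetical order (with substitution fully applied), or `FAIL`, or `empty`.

step 1: unify List (a -> a) ~ List (a -> d)  [subst: {-} | 3 pending]
  -> decompose List: push (a -> a)~(a -> d)
step 2: unify (a -> a) ~ (a -> d)  [subst: {-} | 3 pending]
  -> decompose arrow: push a~a, a~d
step 3: unify a ~ a  [subst: {-} | 4 pending]
  -> identical, skip
step 4: unify a ~ d  [subst: {-} | 3 pending]
  bind a := d
step 5: unify e ~ List Bool  [subst: {a:=d} | 2 pending]
  bind e := List Bool
step 6: unify ((b -> c) -> b) ~ f  [subst: {a:=d, e:=List Bool} | 1 pending]
  bind f := ((b -> c) -> b)
step 7: unify c ~ d  [subst: {a:=d, e:=List Bool, f:=((b -> c) -> b)} | 0 pending]
  bind c := d

Answer: a:=d c:=d e:=List Bool f:=((b -> d) -> b)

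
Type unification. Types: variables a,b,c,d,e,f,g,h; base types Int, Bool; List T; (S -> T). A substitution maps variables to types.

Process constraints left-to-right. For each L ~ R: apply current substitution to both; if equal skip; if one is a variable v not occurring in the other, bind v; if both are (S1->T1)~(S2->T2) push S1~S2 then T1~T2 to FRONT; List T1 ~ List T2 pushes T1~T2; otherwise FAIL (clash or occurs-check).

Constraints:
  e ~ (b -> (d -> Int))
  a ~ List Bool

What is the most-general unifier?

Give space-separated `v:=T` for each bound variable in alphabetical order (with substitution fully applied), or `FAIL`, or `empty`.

step 1: unify e ~ (b -> (d -> Int))  [subst: {-} | 1 pending]
  bind e := (b -> (d -> Int))
step 2: unify a ~ List Bool  [subst: {e:=(b -> (d -> Int))} | 0 pending]
  bind a := List Bool

Answer: a:=List Bool e:=(b -> (d -> Int))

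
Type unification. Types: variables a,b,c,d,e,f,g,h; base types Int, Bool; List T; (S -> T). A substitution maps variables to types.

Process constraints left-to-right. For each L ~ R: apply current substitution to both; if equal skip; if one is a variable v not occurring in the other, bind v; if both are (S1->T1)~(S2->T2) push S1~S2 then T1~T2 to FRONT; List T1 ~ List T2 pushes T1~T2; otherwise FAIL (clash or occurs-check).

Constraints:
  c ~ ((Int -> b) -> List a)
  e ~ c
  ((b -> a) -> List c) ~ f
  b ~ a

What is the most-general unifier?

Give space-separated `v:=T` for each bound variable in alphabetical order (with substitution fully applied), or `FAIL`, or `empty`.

step 1: unify c ~ ((Int -> b) -> List a)  [subst: {-} | 3 pending]
  bind c := ((Int -> b) -> List a)
step 2: unify e ~ ((Int -> b) -> List a)  [subst: {c:=((Int -> b) -> List a)} | 2 pending]
  bind e := ((Int -> b) -> List a)
step 3: unify ((b -> a) -> List ((Int -> b) -> List a)) ~ f  [subst: {c:=((Int -> b) -> List a), e:=((Int -> b) -> List a)} | 1 pending]
  bind f := ((b -> a) -> List ((Int -> b) -> List a))
step 4: unify b ~ a  [subst: {c:=((Int -> b) -> List a), e:=((Int -> b) -> List a), f:=((b -> a) -> List ((Int -> b) -> List a))} | 0 pending]
  bind b := a

Answer: b:=a c:=((Int -> a) -> List a) e:=((Int -> a) -> List a) f:=((a -> a) -> List ((Int -> a) -> List a))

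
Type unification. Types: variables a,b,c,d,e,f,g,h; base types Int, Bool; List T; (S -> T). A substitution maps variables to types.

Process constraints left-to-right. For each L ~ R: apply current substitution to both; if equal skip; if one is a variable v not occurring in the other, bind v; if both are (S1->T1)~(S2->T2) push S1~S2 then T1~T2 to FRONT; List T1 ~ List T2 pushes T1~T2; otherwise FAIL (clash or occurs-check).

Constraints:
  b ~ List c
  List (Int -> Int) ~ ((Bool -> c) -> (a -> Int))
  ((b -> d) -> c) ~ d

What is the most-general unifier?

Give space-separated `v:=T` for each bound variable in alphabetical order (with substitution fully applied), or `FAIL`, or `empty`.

Answer: FAIL

Derivation:
step 1: unify b ~ List c  [subst: {-} | 2 pending]
  bind b := List c
step 2: unify List (Int -> Int) ~ ((Bool -> c) -> (a -> Int))  [subst: {b:=List c} | 1 pending]
  clash: List (Int -> Int) vs ((Bool -> c) -> (a -> Int))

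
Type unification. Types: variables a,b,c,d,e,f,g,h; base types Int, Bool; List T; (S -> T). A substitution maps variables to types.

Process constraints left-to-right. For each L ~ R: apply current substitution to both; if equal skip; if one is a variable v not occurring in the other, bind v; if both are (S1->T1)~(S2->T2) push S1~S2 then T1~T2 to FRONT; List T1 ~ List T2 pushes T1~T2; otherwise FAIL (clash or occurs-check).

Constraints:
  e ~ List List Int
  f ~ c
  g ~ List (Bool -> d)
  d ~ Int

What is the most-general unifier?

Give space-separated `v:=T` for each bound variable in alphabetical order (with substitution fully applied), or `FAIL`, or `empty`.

step 1: unify e ~ List List Int  [subst: {-} | 3 pending]
  bind e := List List Int
step 2: unify f ~ c  [subst: {e:=List List Int} | 2 pending]
  bind f := c
step 3: unify g ~ List (Bool -> d)  [subst: {e:=List List Int, f:=c} | 1 pending]
  bind g := List (Bool -> d)
step 4: unify d ~ Int  [subst: {e:=List List Int, f:=c, g:=List (Bool -> d)} | 0 pending]
  bind d := Int

Answer: d:=Int e:=List List Int f:=c g:=List (Bool -> Int)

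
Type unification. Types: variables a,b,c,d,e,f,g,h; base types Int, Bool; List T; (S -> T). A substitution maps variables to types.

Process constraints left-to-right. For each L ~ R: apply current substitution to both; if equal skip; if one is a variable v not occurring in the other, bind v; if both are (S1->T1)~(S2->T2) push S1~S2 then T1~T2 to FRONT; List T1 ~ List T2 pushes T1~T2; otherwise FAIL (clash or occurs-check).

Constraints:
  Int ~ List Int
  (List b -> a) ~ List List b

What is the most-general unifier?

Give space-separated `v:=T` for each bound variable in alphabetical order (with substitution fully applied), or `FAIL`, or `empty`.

step 1: unify Int ~ List Int  [subst: {-} | 1 pending]
  clash: Int vs List Int

Answer: FAIL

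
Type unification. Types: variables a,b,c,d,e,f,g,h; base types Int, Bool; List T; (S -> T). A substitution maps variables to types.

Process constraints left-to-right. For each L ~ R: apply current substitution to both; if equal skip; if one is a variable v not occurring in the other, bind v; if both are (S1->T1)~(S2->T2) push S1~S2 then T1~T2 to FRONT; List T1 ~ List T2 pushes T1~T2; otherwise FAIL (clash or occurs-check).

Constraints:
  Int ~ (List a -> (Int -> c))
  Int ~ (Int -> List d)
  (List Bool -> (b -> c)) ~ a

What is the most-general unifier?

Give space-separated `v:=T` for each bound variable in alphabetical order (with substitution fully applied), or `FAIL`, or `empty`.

Answer: FAIL

Derivation:
step 1: unify Int ~ (List a -> (Int -> c))  [subst: {-} | 2 pending]
  clash: Int vs (List a -> (Int -> c))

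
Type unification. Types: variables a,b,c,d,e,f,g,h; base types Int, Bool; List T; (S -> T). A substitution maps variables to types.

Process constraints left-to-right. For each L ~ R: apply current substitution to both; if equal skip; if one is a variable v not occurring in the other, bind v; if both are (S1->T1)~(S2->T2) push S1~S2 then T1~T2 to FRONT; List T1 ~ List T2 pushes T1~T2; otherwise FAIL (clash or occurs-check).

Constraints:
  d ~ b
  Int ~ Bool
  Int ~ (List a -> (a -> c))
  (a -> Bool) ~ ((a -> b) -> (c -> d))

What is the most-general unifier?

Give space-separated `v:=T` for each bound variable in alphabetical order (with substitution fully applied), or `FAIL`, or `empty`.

Answer: FAIL

Derivation:
step 1: unify d ~ b  [subst: {-} | 3 pending]
  bind d := b
step 2: unify Int ~ Bool  [subst: {d:=b} | 2 pending]
  clash: Int vs Bool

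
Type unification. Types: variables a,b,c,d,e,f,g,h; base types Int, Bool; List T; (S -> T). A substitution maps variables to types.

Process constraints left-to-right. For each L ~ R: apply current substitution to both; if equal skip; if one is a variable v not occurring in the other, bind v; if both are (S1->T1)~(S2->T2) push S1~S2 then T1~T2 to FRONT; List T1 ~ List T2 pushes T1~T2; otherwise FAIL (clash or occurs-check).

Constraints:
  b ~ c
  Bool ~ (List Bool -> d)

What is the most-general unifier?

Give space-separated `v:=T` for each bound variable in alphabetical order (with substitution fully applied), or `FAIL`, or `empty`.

Answer: FAIL

Derivation:
step 1: unify b ~ c  [subst: {-} | 1 pending]
  bind b := c
step 2: unify Bool ~ (List Bool -> d)  [subst: {b:=c} | 0 pending]
  clash: Bool vs (List Bool -> d)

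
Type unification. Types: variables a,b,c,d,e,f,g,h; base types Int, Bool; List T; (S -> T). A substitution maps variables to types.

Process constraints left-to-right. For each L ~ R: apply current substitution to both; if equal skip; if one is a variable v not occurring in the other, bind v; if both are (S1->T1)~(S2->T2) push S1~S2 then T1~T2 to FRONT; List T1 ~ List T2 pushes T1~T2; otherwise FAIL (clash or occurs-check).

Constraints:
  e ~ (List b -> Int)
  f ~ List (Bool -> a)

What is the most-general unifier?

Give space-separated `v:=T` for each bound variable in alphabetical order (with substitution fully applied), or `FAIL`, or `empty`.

Answer: e:=(List b -> Int) f:=List (Bool -> a)

Derivation:
step 1: unify e ~ (List b -> Int)  [subst: {-} | 1 pending]
  bind e := (List b -> Int)
step 2: unify f ~ List (Bool -> a)  [subst: {e:=(List b -> Int)} | 0 pending]
  bind f := List (Bool -> a)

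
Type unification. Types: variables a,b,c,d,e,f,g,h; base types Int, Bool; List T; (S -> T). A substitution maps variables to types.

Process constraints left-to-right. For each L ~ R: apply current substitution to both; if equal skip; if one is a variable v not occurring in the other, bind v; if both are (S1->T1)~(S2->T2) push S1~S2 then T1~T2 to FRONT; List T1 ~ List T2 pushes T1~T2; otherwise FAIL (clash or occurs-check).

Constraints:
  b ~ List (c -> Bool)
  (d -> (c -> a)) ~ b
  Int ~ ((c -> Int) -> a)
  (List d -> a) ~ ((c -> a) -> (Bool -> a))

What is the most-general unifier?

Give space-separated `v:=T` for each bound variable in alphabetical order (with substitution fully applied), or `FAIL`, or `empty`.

Answer: FAIL

Derivation:
step 1: unify b ~ List (c -> Bool)  [subst: {-} | 3 pending]
  bind b := List (c -> Bool)
step 2: unify (d -> (c -> a)) ~ List (c -> Bool)  [subst: {b:=List (c -> Bool)} | 2 pending]
  clash: (d -> (c -> a)) vs List (c -> Bool)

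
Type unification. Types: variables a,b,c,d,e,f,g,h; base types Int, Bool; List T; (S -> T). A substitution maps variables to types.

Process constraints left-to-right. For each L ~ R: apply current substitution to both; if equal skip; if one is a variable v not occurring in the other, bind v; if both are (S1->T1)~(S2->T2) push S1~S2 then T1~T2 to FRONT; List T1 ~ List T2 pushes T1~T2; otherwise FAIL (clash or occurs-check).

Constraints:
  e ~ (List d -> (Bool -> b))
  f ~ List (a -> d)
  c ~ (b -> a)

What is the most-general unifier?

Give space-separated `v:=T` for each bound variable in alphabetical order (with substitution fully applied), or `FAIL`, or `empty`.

Answer: c:=(b -> a) e:=(List d -> (Bool -> b)) f:=List (a -> d)

Derivation:
step 1: unify e ~ (List d -> (Bool -> b))  [subst: {-} | 2 pending]
  bind e := (List d -> (Bool -> b))
step 2: unify f ~ List (a -> d)  [subst: {e:=(List d -> (Bool -> b))} | 1 pending]
  bind f := List (a -> d)
step 3: unify c ~ (b -> a)  [subst: {e:=(List d -> (Bool -> b)), f:=List (a -> d)} | 0 pending]
  bind c := (b -> a)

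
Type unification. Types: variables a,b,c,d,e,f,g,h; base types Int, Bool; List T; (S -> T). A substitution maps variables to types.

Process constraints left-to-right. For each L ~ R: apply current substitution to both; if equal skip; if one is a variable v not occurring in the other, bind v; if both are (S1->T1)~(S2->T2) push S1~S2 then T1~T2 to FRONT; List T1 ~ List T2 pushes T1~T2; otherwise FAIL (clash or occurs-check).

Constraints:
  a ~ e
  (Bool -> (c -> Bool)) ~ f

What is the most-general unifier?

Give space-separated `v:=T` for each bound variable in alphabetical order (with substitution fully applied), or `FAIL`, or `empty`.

step 1: unify a ~ e  [subst: {-} | 1 pending]
  bind a := e
step 2: unify (Bool -> (c -> Bool)) ~ f  [subst: {a:=e} | 0 pending]
  bind f := (Bool -> (c -> Bool))

Answer: a:=e f:=(Bool -> (c -> Bool))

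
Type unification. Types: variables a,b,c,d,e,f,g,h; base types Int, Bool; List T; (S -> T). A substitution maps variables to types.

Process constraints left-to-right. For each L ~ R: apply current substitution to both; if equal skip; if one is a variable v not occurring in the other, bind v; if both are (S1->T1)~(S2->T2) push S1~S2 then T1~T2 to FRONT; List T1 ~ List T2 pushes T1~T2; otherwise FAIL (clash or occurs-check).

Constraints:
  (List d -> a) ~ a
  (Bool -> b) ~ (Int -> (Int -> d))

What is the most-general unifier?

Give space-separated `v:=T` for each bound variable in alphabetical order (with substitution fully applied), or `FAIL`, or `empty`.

step 1: unify (List d -> a) ~ a  [subst: {-} | 1 pending]
  occurs-check fail

Answer: FAIL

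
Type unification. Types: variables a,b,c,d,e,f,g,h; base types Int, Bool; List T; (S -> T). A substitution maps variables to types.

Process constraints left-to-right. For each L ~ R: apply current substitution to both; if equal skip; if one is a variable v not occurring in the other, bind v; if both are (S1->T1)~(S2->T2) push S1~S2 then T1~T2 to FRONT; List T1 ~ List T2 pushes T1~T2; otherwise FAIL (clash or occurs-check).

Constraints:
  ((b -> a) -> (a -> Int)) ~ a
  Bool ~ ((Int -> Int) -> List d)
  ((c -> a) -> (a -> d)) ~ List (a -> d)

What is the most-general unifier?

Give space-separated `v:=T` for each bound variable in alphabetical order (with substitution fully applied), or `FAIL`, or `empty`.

step 1: unify ((b -> a) -> (a -> Int)) ~ a  [subst: {-} | 2 pending]
  occurs-check fail

Answer: FAIL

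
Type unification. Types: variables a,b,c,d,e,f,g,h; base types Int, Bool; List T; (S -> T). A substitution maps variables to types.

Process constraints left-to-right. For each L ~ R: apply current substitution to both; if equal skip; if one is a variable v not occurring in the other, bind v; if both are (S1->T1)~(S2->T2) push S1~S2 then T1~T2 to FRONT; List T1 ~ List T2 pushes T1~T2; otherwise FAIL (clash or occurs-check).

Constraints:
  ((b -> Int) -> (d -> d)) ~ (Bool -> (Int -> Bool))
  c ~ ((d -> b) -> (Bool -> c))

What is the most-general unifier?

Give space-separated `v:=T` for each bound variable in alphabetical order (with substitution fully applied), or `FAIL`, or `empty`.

step 1: unify ((b -> Int) -> (d -> d)) ~ (Bool -> (Int -> Bool))  [subst: {-} | 1 pending]
  -> decompose arrow: push (b -> Int)~Bool, (d -> d)~(Int -> Bool)
step 2: unify (b -> Int) ~ Bool  [subst: {-} | 2 pending]
  clash: (b -> Int) vs Bool

Answer: FAIL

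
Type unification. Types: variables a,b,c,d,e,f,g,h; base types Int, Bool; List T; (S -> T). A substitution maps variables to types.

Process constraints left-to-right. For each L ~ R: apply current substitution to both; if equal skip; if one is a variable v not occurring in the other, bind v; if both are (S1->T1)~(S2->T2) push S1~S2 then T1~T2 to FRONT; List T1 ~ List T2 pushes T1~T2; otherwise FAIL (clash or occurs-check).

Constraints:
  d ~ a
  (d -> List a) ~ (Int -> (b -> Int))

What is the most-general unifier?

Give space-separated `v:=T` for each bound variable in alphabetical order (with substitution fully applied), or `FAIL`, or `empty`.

step 1: unify d ~ a  [subst: {-} | 1 pending]
  bind d := a
step 2: unify (a -> List a) ~ (Int -> (b -> Int))  [subst: {d:=a} | 0 pending]
  -> decompose arrow: push a~Int, List a~(b -> Int)
step 3: unify a ~ Int  [subst: {d:=a} | 1 pending]
  bind a := Int
step 4: unify List Int ~ (b -> Int)  [subst: {d:=a, a:=Int} | 0 pending]
  clash: List Int vs (b -> Int)

Answer: FAIL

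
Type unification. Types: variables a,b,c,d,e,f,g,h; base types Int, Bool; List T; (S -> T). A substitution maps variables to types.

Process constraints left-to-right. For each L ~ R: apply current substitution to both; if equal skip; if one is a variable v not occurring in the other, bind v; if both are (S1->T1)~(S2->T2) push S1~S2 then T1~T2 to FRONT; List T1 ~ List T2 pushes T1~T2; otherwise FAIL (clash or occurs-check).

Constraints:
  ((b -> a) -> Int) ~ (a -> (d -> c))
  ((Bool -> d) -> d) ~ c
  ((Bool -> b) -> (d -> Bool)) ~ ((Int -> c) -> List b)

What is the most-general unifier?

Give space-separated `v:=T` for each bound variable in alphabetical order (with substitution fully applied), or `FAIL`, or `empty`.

Answer: FAIL

Derivation:
step 1: unify ((b -> a) -> Int) ~ (a -> (d -> c))  [subst: {-} | 2 pending]
  -> decompose arrow: push (b -> a)~a, Int~(d -> c)
step 2: unify (b -> a) ~ a  [subst: {-} | 3 pending]
  occurs-check fail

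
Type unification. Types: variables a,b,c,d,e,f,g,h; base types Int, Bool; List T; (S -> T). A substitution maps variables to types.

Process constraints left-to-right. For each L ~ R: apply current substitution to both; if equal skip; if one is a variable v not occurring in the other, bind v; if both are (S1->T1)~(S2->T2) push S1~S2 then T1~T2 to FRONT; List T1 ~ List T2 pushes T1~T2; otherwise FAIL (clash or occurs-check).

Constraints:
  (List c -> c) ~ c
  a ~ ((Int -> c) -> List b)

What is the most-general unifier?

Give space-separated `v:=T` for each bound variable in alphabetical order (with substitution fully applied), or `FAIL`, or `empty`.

Answer: FAIL

Derivation:
step 1: unify (List c -> c) ~ c  [subst: {-} | 1 pending]
  occurs-check fail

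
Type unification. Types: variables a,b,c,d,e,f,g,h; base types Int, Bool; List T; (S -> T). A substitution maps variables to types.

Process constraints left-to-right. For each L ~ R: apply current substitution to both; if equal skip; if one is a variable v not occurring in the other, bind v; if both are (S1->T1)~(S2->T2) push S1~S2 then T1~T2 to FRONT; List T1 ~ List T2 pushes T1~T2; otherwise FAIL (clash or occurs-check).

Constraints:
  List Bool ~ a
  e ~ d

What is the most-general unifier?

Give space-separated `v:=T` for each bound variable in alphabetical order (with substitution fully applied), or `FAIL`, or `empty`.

step 1: unify List Bool ~ a  [subst: {-} | 1 pending]
  bind a := List Bool
step 2: unify e ~ d  [subst: {a:=List Bool} | 0 pending]
  bind e := d

Answer: a:=List Bool e:=d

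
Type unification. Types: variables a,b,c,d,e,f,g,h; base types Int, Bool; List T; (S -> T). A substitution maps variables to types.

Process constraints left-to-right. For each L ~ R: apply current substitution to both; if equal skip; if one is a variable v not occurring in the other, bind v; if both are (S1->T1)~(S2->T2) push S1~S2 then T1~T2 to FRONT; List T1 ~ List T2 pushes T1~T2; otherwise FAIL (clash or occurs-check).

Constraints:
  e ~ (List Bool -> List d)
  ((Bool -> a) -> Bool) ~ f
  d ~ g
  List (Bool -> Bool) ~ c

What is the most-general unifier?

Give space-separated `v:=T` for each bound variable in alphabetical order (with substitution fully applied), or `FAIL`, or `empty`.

step 1: unify e ~ (List Bool -> List d)  [subst: {-} | 3 pending]
  bind e := (List Bool -> List d)
step 2: unify ((Bool -> a) -> Bool) ~ f  [subst: {e:=(List Bool -> List d)} | 2 pending]
  bind f := ((Bool -> a) -> Bool)
step 3: unify d ~ g  [subst: {e:=(List Bool -> List d), f:=((Bool -> a) -> Bool)} | 1 pending]
  bind d := g
step 4: unify List (Bool -> Bool) ~ c  [subst: {e:=(List Bool -> List d), f:=((Bool -> a) -> Bool), d:=g} | 0 pending]
  bind c := List (Bool -> Bool)

Answer: c:=List (Bool -> Bool) d:=g e:=(List Bool -> List g) f:=((Bool -> a) -> Bool)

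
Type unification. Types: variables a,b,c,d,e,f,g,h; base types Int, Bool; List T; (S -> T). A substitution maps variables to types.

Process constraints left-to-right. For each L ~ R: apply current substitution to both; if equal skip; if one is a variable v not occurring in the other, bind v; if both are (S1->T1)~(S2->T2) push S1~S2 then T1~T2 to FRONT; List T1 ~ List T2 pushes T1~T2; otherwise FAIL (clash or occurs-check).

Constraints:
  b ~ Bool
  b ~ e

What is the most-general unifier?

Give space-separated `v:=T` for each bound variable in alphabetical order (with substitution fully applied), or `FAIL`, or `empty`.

Answer: b:=Bool e:=Bool

Derivation:
step 1: unify b ~ Bool  [subst: {-} | 1 pending]
  bind b := Bool
step 2: unify Bool ~ e  [subst: {b:=Bool} | 0 pending]
  bind e := Bool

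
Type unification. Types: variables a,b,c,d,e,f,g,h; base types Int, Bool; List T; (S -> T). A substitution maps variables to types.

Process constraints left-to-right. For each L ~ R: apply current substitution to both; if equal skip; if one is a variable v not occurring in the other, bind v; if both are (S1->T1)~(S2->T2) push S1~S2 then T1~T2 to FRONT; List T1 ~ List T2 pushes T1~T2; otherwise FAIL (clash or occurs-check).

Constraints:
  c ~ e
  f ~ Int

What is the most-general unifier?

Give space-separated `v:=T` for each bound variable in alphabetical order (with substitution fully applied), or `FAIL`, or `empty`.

Answer: c:=e f:=Int

Derivation:
step 1: unify c ~ e  [subst: {-} | 1 pending]
  bind c := e
step 2: unify f ~ Int  [subst: {c:=e} | 0 pending]
  bind f := Int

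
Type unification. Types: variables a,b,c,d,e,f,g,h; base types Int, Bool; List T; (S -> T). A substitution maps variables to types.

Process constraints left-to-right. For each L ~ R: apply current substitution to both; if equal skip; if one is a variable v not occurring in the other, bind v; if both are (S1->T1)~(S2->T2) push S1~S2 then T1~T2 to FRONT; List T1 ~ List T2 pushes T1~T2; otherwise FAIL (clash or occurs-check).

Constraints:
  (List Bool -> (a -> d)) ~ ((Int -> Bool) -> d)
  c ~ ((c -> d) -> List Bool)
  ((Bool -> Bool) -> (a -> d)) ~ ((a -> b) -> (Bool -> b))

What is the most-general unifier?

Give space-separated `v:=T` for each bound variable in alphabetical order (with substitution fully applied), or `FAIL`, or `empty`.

Answer: FAIL

Derivation:
step 1: unify (List Bool -> (a -> d)) ~ ((Int -> Bool) -> d)  [subst: {-} | 2 pending]
  -> decompose arrow: push List Bool~(Int -> Bool), (a -> d)~d
step 2: unify List Bool ~ (Int -> Bool)  [subst: {-} | 3 pending]
  clash: List Bool vs (Int -> Bool)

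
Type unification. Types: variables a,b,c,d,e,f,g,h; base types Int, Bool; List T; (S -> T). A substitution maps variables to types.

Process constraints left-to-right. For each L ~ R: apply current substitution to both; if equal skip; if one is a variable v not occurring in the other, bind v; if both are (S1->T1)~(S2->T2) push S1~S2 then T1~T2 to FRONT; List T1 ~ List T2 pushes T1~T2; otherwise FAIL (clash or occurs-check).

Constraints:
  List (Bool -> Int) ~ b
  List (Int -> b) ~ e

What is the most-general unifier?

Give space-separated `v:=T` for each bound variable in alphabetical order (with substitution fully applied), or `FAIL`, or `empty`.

Answer: b:=List (Bool -> Int) e:=List (Int -> List (Bool -> Int))

Derivation:
step 1: unify List (Bool -> Int) ~ b  [subst: {-} | 1 pending]
  bind b := List (Bool -> Int)
step 2: unify List (Int -> List (Bool -> Int)) ~ e  [subst: {b:=List (Bool -> Int)} | 0 pending]
  bind e := List (Int -> List (Bool -> Int))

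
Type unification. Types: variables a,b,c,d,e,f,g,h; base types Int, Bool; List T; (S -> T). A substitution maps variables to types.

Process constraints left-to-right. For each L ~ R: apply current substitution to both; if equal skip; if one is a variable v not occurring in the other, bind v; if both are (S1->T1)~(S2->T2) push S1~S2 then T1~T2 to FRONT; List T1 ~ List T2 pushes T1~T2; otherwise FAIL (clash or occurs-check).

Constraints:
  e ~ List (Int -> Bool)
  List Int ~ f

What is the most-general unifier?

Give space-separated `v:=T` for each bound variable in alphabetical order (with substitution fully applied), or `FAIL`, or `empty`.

Answer: e:=List (Int -> Bool) f:=List Int

Derivation:
step 1: unify e ~ List (Int -> Bool)  [subst: {-} | 1 pending]
  bind e := List (Int -> Bool)
step 2: unify List Int ~ f  [subst: {e:=List (Int -> Bool)} | 0 pending]
  bind f := List Int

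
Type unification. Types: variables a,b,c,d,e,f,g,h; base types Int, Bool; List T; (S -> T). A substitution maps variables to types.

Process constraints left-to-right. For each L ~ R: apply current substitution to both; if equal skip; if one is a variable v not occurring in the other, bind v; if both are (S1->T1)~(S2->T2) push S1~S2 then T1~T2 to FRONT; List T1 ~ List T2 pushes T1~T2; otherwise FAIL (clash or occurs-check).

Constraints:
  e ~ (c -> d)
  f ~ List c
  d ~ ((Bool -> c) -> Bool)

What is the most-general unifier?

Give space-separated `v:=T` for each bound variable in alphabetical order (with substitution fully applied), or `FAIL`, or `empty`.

step 1: unify e ~ (c -> d)  [subst: {-} | 2 pending]
  bind e := (c -> d)
step 2: unify f ~ List c  [subst: {e:=(c -> d)} | 1 pending]
  bind f := List c
step 3: unify d ~ ((Bool -> c) -> Bool)  [subst: {e:=(c -> d), f:=List c} | 0 pending]
  bind d := ((Bool -> c) -> Bool)

Answer: d:=((Bool -> c) -> Bool) e:=(c -> ((Bool -> c) -> Bool)) f:=List c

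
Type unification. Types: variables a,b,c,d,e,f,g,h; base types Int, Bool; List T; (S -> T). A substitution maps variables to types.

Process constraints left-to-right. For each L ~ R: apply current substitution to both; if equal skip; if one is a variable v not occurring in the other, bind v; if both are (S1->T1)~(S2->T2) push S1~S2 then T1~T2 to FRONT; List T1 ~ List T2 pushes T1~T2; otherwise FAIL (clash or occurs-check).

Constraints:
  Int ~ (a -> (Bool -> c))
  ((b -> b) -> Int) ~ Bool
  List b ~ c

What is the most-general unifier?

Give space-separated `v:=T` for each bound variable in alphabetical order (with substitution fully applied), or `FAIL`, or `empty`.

step 1: unify Int ~ (a -> (Bool -> c))  [subst: {-} | 2 pending]
  clash: Int vs (a -> (Bool -> c))

Answer: FAIL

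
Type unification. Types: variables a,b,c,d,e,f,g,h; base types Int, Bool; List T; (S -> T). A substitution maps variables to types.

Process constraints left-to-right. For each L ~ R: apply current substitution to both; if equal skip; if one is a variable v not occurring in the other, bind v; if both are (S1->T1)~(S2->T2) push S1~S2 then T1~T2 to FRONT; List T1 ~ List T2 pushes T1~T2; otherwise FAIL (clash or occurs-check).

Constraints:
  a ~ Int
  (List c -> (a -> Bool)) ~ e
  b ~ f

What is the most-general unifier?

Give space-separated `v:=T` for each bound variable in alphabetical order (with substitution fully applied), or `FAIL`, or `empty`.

step 1: unify a ~ Int  [subst: {-} | 2 pending]
  bind a := Int
step 2: unify (List c -> (Int -> Bool)) ~ e  [subst: {a:=Int} | 1 pending]
  bind e := (List c -> (Int -> Bool))
step 3: unify b ~ f  [subst: {a:=Int, e:=(List c -> (Int -> Bool))} | 0 pending]
  bind b := f

Answer: a:=Int b:=f e:=(List c -> (Int -> Bool))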